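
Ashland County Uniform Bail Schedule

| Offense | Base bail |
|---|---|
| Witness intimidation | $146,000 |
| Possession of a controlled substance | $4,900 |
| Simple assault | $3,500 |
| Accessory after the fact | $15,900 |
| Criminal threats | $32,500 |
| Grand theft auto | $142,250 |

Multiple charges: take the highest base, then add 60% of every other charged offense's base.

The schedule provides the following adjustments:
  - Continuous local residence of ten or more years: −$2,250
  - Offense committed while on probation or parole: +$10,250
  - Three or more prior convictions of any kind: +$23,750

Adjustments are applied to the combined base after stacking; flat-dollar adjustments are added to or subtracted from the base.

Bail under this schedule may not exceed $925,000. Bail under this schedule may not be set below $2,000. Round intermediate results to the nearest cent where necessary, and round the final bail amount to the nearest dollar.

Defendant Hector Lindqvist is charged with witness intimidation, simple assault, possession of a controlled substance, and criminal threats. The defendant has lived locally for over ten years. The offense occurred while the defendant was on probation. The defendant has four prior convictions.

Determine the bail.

$202,290

Base amounts from the schedule: witness intimidation $146,000; simple assault $3,500; possession of a controlled substance $4,900; criminal threats $32,500.
Stacking rule: highest base plus 60% of each additional charge. Highest is witness intimidation at $146,000. Additional: $3,500 × 60% = $2,100; $4,900 × 60% = $2,940; $32,500 × 60% = $19,500. Combined base = $146,000 + $24,540 = $170,540.
Continuous local residence of ten or more years (−$2,250 flat): $170,540 − $2,250 = $168,290.
Offense committed while on probation or parole (+$10,250 flat): $168,290 + $10,250 = $178,540.
Three or more prior convictions of any kind (+$23,750 flat): $178,540 + $23,750 = $202,290.
$202,290 is within the $925,000 maximum.
$202,290 is at or above the $2,000 minimum.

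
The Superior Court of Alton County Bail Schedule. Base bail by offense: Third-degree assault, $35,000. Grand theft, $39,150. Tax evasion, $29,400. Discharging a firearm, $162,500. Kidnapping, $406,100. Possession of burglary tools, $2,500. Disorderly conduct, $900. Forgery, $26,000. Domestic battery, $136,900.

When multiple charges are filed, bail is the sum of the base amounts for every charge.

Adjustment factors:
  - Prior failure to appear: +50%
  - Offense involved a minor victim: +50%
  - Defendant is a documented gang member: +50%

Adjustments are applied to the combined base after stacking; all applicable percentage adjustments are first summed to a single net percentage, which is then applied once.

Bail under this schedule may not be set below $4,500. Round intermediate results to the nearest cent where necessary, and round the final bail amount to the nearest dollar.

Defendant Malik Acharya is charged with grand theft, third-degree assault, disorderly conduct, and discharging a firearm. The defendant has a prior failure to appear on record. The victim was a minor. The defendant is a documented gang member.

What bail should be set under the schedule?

$593,875

Base amounts from the schedule: grand theft $39,150; third-degree assault $35,000; disorderly conduct $900; discharging a firearm $162,500.
Stacking rule: sum of all bases. $39,150 + $35,000 + $900 + $162,500 = $237,550.
Net percentage adjustment: +50% +50% +50% = +150%. $237,550 × 2.5 = $593,875.
$593,875 is at or above the $4,500 minimum.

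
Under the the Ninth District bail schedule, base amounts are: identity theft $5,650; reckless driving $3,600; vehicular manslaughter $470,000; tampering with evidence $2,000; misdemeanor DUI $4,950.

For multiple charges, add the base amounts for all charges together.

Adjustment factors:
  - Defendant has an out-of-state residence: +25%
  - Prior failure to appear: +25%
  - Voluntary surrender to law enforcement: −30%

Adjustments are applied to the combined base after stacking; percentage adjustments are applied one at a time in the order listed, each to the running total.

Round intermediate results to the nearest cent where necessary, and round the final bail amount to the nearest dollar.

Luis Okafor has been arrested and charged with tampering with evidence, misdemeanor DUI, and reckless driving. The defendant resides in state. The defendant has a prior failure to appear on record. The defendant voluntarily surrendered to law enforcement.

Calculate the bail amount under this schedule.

Base amounts from the schedule: tampering with evidence $2,000; misdemeanor DUI $4,950; reckless driving $3,600.
Stacking rule: sum of all bases. $2,000 + $4,950 + $3,600 = $10,550.
Prior failure to appear (+25%): $10,550 × 1.25 = $13,187.50.
Voluntary surrender to law enforcement (−30%): $13,187.50 × 0.7 = $9,231.25.
Rounded to the nearest dollar: $9,231.

$9,231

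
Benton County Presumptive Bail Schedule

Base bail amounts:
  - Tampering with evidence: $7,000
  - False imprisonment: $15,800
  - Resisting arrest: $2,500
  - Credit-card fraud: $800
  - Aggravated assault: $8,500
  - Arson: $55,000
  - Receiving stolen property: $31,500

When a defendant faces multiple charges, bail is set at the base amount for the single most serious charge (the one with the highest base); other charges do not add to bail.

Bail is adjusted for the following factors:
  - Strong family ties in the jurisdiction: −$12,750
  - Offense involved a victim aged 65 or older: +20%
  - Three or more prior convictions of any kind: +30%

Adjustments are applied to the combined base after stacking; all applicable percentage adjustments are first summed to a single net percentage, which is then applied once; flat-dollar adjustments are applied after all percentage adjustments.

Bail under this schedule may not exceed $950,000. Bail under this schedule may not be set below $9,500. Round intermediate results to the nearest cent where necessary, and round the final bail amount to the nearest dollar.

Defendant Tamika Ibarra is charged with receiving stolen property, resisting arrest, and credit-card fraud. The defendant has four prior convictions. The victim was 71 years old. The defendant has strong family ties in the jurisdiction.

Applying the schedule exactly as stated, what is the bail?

Base amounts from the schedule: receiving stolen property $31,500; resisting arrest $2,500; credit-card fraud $800.
Stacking rule: use the highest base only. Highest is receiving stolen property at $31,500. Combined base = $31,500.
Net percentage adjustment: +20% +30% = +50%. $31,500 × 1.5 = $47,250.
Strong family ties in the jurisdiction (−$12,750 flat): $47,250 − $12,750 = $34,500.
$34,500 is within the $950,000 maximum.
$34,500 is at or above the $9,500 minimum.

$34,500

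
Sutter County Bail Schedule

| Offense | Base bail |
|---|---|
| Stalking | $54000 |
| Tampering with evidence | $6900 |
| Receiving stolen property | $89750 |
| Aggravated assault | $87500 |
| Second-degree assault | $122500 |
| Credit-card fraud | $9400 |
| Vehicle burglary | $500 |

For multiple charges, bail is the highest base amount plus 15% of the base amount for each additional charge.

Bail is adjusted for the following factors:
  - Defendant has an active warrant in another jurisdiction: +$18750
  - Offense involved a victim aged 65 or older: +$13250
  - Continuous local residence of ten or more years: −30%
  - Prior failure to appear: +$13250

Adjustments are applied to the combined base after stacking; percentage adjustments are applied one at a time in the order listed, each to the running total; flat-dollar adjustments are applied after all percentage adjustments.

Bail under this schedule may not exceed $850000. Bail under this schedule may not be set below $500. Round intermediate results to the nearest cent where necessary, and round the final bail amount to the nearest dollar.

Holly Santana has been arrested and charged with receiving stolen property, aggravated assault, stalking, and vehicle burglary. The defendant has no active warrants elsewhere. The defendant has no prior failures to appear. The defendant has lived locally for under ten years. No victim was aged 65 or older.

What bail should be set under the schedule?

$111050

Base amounts from the schedule: receiving stolen property $89750; aggravated assault $87500; stalking $54000; vehicle burglary $500.
Stacking rule: highest base plus 15% of each additional charge. Highest is receiving stolen property at $89750. Additional: $87500 × 15% = $13125; $54000 × 15% = $8100; $500 × 15% = $75. Combined base = $89750 + $21300 = $111050.
No adjustment factors apply to this defendant.
$111050 is within the $850000 maximum.
$111050 is at or above the $500 minimum.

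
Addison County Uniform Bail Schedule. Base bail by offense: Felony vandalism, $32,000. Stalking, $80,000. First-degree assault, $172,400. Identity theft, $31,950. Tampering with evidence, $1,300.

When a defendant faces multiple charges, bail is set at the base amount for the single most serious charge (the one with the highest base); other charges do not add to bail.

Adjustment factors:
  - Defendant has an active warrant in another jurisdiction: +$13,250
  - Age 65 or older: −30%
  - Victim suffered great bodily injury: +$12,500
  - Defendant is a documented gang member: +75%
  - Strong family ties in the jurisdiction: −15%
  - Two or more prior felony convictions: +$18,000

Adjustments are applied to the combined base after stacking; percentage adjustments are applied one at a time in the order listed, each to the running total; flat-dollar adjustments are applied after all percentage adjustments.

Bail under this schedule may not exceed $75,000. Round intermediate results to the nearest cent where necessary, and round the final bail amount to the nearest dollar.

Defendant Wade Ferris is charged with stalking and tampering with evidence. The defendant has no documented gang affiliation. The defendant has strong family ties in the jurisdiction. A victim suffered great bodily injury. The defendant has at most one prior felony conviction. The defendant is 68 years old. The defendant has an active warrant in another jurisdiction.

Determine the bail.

Base amounts from the schedule: stalking $80,000; tampering with evidence $1,300.
Stacking rule: use the highest base only. Highest is stalking at $80,000. Combined base = $80,000.
Age 65 or older (−30%): $80,000 × 0.7 = $56,000.
Strong family ties in the jurisdiction (−15%): $56,000 × 0.85 = $47,600.
Defendant has an active warrant in another jurisdiction (+$13,250 flat): $47,600 + $13,250 = $60,850.
Victim suffered great bodily injury (+$12,500 flat): $60,850 + $12,500 = $73,350.
$73,350 is within the $75,000 maximum.

$73,350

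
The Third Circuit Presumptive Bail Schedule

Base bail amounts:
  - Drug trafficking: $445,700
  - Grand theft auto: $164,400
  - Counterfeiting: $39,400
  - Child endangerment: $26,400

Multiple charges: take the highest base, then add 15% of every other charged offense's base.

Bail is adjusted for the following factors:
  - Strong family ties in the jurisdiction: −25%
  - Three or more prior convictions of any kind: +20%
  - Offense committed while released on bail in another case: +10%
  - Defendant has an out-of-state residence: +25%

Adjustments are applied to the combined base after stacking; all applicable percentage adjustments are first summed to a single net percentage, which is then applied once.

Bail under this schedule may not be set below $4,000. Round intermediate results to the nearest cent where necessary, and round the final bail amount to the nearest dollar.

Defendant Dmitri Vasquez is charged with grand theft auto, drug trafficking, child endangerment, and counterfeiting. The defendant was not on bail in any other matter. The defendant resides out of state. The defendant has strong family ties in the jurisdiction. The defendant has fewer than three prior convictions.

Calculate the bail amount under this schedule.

Base amounts from the schedule: grand theft auto $164,400; drug trafficking $445,700; child endangerment $26,400; counterfeiting $39,400.
Stacking rule: highest base plus 15% of each additional charge. Highest is drug trafficking at $445,700. Additional: $164,400 × 15% = $24,660; $26,400 × 15% = $3,960; $39,400 × 15% = $5,910. Combined base = $445,700 + $34,530 = $480,230.
Net percentage adjustment: −25% +25% = +0%. $480,230 × 1 = $480,230.
$480,230 is at or above the $4,000 minimum.

$480,230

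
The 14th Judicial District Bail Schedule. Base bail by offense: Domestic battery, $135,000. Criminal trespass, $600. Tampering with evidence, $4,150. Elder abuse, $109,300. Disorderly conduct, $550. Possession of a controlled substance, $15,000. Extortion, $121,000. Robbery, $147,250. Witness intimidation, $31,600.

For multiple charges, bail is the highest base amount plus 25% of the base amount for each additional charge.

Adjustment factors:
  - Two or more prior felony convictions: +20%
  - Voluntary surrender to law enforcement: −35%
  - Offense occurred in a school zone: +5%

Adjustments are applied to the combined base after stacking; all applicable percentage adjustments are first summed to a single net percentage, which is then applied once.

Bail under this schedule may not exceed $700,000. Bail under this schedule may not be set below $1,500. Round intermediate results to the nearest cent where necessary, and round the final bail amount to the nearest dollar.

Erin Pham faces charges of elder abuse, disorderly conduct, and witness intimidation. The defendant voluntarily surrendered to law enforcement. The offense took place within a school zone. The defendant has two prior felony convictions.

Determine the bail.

Base amounts from the schedule: elder abuse $109,300; disorderly conduct $550; witness intimidation $31,600.
Stacking rule: highest base plus 25% of each additional charge. Highest is elder abuse at $109,300. Additional: $550 × 25% = $137.50; $31,600 × 25% = $7,900. Combined base = $109,300 + $8,037.50 = $117,337.50.
Net percentage adjustment: +20% −35% +5% = −10%. $117,337.50 × 0.9 = $105,603.75.
$105,603.75 is within the $700,000 maximum.
$105,603.75 is at or above the $1,500 minimum.
Rounded to the nearest dollar: $105,604.

$105,604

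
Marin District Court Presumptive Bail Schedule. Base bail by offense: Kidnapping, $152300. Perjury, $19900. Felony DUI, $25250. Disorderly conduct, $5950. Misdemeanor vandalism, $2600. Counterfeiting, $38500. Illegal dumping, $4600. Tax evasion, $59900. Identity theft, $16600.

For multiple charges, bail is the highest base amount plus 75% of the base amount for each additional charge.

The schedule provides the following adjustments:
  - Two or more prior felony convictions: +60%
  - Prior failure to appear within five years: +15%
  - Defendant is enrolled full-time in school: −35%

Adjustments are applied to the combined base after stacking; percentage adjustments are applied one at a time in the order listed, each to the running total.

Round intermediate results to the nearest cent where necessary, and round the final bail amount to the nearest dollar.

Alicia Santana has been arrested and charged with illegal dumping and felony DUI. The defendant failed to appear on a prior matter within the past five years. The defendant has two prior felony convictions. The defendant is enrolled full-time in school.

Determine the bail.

Base amounts from the schedule: illegal dumping $4600; felony DUI $25250.
Stacking rule: highest base plus 75% of each additional charge. Highest is felony DUI at $25250. Additional: $4600 × 75% = $3450. Combined base = $25250 + $3450 = $28700.
Two or more prior felony convictions (+60%): $28700 × 1.6 = $45920.
Prior failure to appear within five years (+15%): $45920 × 1.15 = $52808.
Defendant is enrolled full-time in school (−35%): $52808 × 0.65 = $34325.20.
Rounded to the nearest dollar: $34325.

$34325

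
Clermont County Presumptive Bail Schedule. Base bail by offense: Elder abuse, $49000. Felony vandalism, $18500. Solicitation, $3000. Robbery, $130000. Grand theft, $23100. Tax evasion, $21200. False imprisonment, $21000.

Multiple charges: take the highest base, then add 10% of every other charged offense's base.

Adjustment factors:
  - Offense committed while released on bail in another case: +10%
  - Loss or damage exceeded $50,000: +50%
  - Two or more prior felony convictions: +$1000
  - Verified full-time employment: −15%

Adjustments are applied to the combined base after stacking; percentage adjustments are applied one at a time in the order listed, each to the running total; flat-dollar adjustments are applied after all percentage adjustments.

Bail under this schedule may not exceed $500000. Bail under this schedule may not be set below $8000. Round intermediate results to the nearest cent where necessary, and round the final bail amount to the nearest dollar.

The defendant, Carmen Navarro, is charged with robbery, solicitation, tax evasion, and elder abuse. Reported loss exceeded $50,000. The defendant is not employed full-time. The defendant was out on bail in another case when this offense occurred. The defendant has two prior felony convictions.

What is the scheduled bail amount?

Base amounts from the schedule: robbery $130000; solicitation $3000; tax evasion $21200; elder abuse $49000.
Stacking rule: highest base plus 10% of each additional charge. Highest is robbery at $130000. Additional: $3000 × 10% = $300; $21200 × 10% = $2120; $49000 × 10% = $4900. Combined base = $130000 + $7320 = $137320.
Offense committed while released on bail in another case (+10%): $137320 × 1.1 = $151052.
Loss or damage exceeded $50,000 (+50%): $151052 × 1.5 = $226578.
Two or more prior felony convictions (+$1000 flat): $226578 + $1000 = $227578.
$227578 is within the $500000 maximum.
$227578 is at or above the $8000 minimum.

$227578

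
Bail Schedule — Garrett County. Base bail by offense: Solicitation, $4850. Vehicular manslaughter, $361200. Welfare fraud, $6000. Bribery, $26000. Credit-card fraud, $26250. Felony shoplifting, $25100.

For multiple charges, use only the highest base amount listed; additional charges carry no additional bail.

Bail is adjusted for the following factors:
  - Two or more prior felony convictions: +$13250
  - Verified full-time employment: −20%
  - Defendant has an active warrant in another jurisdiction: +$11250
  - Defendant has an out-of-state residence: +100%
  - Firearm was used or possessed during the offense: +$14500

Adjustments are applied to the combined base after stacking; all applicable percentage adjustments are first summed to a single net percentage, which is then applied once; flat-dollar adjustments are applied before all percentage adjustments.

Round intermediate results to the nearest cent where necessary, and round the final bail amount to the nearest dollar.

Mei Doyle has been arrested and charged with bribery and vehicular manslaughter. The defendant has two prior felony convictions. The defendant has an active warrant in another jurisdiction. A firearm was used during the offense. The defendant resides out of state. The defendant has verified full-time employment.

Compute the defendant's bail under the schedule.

$720360

Base amounts from the schedule: bribery $26000; vehicular manslaughter $361200.
Stacking rule: use the highest base only. Highest is vehicular manslaughter at $361200. Combined base = $361200.
Two or more prior felony convictions (+$13250 flat): $361200 + $13250 = $374450.
Defendant has an active warrant in another jurisdiction (+$11250 flat): $374450 + $11250 = $385700.
Firearm was used or possessed during the offense (+$14500 flat): $385700 + $14500 = $400200.
Net percentage adjustment: −20% +100% = +80%. $400200 × 1.8 = $720360.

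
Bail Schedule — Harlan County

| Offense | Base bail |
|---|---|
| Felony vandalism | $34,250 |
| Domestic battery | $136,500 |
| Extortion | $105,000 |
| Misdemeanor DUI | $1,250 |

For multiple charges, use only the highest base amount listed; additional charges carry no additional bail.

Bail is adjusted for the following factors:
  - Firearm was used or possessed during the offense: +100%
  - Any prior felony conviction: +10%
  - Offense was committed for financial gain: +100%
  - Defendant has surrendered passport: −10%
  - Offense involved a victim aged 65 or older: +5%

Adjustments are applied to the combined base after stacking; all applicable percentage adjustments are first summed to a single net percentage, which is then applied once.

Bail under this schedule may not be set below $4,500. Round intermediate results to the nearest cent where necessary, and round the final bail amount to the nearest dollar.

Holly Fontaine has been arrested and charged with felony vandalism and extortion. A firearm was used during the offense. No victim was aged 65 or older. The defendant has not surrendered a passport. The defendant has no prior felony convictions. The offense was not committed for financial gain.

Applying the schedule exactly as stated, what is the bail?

$210,000

Base amounts from the schedule: felony vandalism $34,250; extortion $105,000.
Stacking rule: use the highest base only. Highest is extortion at $105,000. Combined base = $105,000.
Firearm was used or possessed during the offense (+100%): $105,000 × 2 = $210,000.
$210,000 is at or above the $4,500 minimum.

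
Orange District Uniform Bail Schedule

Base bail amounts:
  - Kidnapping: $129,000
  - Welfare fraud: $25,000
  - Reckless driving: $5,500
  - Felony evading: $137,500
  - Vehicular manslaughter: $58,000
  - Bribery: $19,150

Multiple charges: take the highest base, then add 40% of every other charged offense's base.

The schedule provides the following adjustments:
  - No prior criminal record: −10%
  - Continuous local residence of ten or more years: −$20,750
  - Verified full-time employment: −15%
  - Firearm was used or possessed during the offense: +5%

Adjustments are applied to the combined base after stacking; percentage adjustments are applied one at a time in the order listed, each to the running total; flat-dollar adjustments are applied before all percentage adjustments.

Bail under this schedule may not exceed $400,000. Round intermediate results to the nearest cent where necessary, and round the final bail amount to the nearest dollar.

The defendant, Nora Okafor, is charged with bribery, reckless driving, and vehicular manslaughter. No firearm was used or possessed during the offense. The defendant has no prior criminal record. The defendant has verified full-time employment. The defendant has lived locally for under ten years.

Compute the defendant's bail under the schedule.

$51,913

Base amounts from the schedule: bribery $19,150; reckless driving $5,500; vehicular manslaughter $58,000.
Stacking rule: highest base plus 40% of each additional charge. Highest is vehicular manslaughter at $58,000. Additional: $19,150 × 40% = $7,660; $5,500 × 40% = $2,200. Combined base = $58,000 + $9,860 = $67,860.
No prior criminal record (−10%): $67,860 × 0.9 = $61,074.
Verified full-time employment (−15%): $61,074 × 0.85 = $51,912.90.
$51,912.90 is within the $400,000 maximum.
Rounded to the nearest dollar: $51,913.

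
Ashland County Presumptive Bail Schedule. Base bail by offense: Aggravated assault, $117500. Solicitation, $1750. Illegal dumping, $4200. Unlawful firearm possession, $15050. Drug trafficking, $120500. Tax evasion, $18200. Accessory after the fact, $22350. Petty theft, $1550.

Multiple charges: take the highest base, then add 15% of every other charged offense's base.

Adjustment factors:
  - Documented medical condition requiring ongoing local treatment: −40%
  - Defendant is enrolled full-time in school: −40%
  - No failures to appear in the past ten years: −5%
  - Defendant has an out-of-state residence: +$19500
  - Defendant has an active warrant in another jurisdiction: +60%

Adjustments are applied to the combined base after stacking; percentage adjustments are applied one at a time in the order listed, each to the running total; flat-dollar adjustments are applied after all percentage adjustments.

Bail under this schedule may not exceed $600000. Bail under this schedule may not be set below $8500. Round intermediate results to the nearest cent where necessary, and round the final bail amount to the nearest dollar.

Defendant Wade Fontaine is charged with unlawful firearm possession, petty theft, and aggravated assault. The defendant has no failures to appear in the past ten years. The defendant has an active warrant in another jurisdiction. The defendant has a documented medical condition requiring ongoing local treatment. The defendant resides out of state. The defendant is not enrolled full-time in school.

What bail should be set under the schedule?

$128931

Base amounts from the schedule: unlawful firearm possession $15050; petty theft $1550; aggravated assault $117500.
Stacking rule: highest base plus 15% of each additional charge. Highest is aggravated assault at $117500. Additional: $15050 × 15% = $2257.50; $1550 × 15% = $232.50. Combined base = $117500 + $2490 = $119990.
Documented medical condition requiring ongoing local treatment (−40%): $119990 × 0.6 = $71994.
No failures to appear in the past ten years (−5%): $71994 × 0.95 = $68394.30.
Defendant has an active warrant in another jurisdiction (+60%): $68394.30 × 1.6 = $109430.88.
Defendant has an out-of-state residence (+$19500 flat): $109430.88 + $19500 = $128930.88.
$128930.88 is within the $600000 maximum.
$128930.88 is at or above the $8500 minimum.
Rounded to the nearest dollar: $128931.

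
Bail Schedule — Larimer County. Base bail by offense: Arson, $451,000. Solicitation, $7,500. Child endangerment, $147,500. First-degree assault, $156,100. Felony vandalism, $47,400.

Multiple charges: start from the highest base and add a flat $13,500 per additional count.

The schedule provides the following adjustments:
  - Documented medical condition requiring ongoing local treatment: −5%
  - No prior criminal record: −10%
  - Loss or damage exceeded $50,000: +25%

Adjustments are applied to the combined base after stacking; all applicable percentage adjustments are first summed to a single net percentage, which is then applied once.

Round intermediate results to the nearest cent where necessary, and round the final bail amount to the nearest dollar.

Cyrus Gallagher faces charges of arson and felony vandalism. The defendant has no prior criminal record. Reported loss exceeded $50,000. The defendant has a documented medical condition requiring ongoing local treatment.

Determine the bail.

$510,950

Base amounts from the schedule: arson $451,000; felony vandalism $47,400.
Stacking rule: highest base plus $13,500 per additional charge. Highest is arson at $451,000; 1 additional charge → +$13,500. Combined base = $464,500.
Net percentage adjustment: −5% −10% +25% = +10%. $464,500 × 1.1 = $510,950.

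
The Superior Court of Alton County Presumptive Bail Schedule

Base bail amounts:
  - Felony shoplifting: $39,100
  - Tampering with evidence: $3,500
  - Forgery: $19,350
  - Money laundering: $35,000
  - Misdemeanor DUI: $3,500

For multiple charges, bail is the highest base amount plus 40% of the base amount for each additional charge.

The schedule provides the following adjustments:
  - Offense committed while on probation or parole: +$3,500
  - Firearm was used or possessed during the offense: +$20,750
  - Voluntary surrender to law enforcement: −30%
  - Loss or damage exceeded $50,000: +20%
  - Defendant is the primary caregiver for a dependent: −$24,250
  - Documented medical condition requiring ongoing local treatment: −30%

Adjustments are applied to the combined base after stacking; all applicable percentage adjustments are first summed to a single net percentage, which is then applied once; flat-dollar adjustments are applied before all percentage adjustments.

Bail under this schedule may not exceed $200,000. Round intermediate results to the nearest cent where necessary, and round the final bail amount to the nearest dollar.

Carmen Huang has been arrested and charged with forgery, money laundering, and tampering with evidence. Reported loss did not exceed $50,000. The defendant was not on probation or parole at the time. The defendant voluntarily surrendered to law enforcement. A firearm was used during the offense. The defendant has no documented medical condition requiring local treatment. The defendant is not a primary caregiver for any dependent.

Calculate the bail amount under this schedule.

Base amounts from the schedule: forgery $19,350; money laundering $35,000; tampering with evidence $3,500.
Stacking rule: highest base plus 40% of each additional charge. Highest is money laundering at $35,000. Additional: $19,350 × 40% = $7,740; $3,500 × 40% = $1,400. Combined base = $35,000 + $9,140 = $44,140.
Firearm was used or possessed during the offense (+$20,750 flat): $44,140 + $20,750 = $64,890.
Voluntary surrender to law enforcement (−30%): $64,890 × 0.7 = $45,423.
$45,423 is within the $200,000 maximum.

$45,423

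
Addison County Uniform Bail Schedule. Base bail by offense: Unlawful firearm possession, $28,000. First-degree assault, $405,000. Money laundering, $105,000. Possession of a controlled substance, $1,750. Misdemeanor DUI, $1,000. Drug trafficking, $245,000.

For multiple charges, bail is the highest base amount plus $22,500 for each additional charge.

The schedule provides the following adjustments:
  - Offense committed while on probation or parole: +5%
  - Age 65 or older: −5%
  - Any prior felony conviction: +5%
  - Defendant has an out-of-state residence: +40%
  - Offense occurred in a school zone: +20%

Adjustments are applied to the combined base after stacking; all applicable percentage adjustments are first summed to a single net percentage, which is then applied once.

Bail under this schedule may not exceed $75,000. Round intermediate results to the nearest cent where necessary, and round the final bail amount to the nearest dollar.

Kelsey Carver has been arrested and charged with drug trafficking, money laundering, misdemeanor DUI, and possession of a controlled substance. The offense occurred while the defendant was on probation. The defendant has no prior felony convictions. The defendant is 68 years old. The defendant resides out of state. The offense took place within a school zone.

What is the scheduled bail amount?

$75,000

Base amounts from the schedule: drug trafficking $245,000; money laundering $105,000; misdemeanor DUI $1,000; possession of a controlled substance $1,750.
Stacking rule: highest base plus $22,500 per additional charge. Highest is drug trafficking at $245,000; 3 additional charges → +$67,500. Combined base = $312,500.
Net percentage adjustment: +5% −5% +40% +20% = +60%. $312,500 × 1.6 = $500,000.
Result $500,000 exceeds the maximum of $75,000; bail is capped at $75,000.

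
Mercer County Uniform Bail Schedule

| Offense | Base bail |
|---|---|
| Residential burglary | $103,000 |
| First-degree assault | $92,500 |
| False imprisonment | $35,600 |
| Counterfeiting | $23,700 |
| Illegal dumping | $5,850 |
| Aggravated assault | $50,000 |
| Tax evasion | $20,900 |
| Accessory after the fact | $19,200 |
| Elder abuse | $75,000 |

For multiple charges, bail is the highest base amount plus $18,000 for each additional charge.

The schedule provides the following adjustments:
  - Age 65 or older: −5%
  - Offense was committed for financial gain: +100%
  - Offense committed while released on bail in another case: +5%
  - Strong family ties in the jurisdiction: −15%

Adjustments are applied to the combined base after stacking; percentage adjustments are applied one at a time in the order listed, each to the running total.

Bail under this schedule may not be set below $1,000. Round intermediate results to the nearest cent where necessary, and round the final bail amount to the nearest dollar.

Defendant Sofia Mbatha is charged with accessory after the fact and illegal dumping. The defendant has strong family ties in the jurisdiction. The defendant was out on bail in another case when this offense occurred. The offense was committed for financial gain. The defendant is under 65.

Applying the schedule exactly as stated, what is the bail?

Base amounts from the schedule: accessory after the fact $19,200; illegal dumping $5,850.
Stacking rule: highest base plus $18,000 per additional charge. Highest is accessory after the fact at $19,200; 1 additional charge → +$18,000. Combined base = $37,200.
Offense was committed for financial gain (+100%): $37,200 × 2 = $74,400.
Offense committed while released on bail in another case (+5%): $74,400 × 1.05 = $78,120.
Strong family ties in the jurisdiction (−15%): $78,120 × 0.85 = $66,402.
$66,402 is at or above the $1,000 minimum.

$66,402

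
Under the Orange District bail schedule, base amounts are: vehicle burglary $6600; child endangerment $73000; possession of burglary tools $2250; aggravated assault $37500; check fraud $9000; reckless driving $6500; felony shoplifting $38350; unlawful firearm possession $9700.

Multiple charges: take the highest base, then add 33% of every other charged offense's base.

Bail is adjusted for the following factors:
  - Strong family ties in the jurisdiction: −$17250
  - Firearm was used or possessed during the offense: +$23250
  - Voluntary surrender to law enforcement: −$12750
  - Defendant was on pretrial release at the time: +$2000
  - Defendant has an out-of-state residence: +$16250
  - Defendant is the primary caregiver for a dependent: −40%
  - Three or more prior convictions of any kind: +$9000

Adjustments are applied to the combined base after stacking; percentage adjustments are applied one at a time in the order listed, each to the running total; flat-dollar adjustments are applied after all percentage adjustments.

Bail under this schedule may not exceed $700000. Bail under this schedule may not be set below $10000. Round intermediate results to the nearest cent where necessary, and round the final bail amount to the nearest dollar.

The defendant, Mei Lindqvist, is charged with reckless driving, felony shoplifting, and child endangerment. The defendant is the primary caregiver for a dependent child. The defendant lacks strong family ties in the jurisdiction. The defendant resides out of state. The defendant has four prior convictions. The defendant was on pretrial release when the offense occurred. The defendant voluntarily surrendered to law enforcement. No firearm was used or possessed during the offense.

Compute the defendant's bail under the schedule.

$67180

Base amounts from the schedule: reckless driving $6500; felony shoplifting $38350; child endangerment $73000.
Stacking rule: highest base plus 33% of each additional charge. Highest is child endangerment at $73000. Additional: $6500 × 33% = $2145; $38350 × 33% = $12655.50. Combined base = $73000 + $14800.50 = $87800.50.
Defendant is the primary caregiver for a dependent (−40%): $87800.50 × 0.6 = $52680.30.
Voluntary surrender to law enforcement (−$12750 flat): $52680.30 − $12750 = $39930.30.
Defendant was on pretrial release at the time (+$2000 flat): $39930.30 + $2000 = $41930.30.
Defendant has an out-of-state residence (+$16250 flat): $41930.30 + $16250 = $58180.30.
Three or more prior convictions of any kind (+$9000 flat): $58180.30 + $9000 = $67180.30.
$67180.30 is within the $700000 maximum.
$67180.30 is at or above the $10000 minimum.
Rounded to the nearest dollar: $67180.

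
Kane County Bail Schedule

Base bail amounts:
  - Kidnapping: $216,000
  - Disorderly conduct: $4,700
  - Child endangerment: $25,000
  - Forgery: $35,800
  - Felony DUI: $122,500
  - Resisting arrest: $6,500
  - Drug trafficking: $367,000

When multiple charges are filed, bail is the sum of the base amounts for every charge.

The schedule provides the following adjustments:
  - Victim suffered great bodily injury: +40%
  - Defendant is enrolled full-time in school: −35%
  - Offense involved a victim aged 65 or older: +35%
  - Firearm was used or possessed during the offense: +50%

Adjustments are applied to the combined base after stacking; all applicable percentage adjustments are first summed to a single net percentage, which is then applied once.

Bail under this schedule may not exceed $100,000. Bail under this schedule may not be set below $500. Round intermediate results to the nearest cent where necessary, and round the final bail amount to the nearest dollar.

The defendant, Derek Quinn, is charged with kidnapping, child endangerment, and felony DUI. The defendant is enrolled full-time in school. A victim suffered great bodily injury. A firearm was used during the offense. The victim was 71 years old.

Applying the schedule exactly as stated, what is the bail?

$100,000

Base amounts from the schedule: kidnapping $216,000; child endangerment $25,000; felony DUI $122,500.
Stacking rule: sum of all bases. $216,000 + $25,000 + $122,500 = $363,500.
Net percentage adjustment: +40% −35% +35% +50% = +90%. $363,500 × 1.9 = $690,650.
Result $690,650 exceeds the maximum of $100,000; bail is capped at $100,000.
$100,000 is at or above the $500 minimum.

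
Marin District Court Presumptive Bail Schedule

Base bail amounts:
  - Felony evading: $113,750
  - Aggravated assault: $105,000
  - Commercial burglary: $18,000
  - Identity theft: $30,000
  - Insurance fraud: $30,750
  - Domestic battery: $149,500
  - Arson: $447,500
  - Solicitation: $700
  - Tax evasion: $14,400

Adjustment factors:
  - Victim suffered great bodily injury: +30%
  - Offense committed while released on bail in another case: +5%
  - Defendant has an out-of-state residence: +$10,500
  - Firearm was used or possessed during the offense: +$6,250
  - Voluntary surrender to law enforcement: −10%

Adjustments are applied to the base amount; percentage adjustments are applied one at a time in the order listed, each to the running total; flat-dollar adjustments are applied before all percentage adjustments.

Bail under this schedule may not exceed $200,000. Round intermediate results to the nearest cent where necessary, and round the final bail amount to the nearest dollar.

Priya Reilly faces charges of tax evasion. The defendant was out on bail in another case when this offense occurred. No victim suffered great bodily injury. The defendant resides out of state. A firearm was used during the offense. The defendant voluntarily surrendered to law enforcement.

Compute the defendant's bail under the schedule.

Base amounts from the schedule: tax evasion $14,400.
Single charge. Combined base = $14,400.
Defendant has an out-of-state residence (+$10,500 flat): $14,400 + $10,500 = $24,900.
Firearm was used or possessed during the offense (+$6,250 flat): $24,900 + $6,250 = $31,150.
Offense committed while released on bail in another case (+5%): $31,150 × 1.05 = $32,707.50.
Voluntary surrender to law enforcement (−10%): $32,707.50 × 0.9 = $29,436.75.
$29,436.75 is within the $200,000 maximum.
Rounded to the nearest dollar: $29,437.

$29,437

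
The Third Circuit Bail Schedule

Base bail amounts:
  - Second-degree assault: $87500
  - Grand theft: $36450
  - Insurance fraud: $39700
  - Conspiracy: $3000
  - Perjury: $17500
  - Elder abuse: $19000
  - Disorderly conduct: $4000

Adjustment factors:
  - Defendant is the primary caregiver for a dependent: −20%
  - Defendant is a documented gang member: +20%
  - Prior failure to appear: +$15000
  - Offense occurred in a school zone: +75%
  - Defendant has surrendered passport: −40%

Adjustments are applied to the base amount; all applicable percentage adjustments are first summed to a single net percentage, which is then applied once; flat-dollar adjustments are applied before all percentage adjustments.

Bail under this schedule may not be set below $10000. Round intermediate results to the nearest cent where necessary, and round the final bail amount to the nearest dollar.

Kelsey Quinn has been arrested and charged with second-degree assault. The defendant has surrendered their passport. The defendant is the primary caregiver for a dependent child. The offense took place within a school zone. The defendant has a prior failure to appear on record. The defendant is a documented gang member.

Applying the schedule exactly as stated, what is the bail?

$138375

Base amounts from the schedule: second-degree assault $87500.
Single charge. Combined base = $87500.
Prior failure to appear (+$15000 flat): $87500 + $15000 = $102500.
Net percentage adjustment: −20% +20% +75% −40% = +35%. $102500 × 1.35 = $138375.
$138375 is at or above the $10000 minimum.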